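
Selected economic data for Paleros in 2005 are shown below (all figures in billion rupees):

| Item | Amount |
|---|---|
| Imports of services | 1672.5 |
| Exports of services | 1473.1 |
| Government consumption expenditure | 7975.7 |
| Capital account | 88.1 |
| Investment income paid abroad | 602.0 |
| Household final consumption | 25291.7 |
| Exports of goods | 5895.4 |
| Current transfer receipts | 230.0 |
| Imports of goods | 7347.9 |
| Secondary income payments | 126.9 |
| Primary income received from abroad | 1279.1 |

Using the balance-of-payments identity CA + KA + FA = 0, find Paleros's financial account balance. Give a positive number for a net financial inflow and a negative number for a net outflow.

783.6

Goods balance = 5895.4 - 7347.9 = -1452.5
Services balance = 1473.1 - 1672.5 = -199.4
Trade balance (goods + services) = -1452.5 + (-199.4) = -1651.9
Net primary income = 1279.1 - 602.0 = 677.1
Net secondary income = 230.0 - 126.9 = 103.1
Current account = -1651.9 + 677.1 + 103.1 = -871.7
Financial account = -(-871.7 + 88.1) = 783.6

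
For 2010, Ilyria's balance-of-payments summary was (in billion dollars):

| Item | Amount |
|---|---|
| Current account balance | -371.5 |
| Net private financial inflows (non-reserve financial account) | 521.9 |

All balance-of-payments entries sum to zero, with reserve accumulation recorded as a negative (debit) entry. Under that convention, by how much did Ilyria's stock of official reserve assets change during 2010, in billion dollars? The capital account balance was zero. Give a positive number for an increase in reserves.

150.4

Official reserve transactions balance = -((-371.5) + 521.9) = -150.4
An accumulation of reserves is recorded as a debit (negative entry), so the change in the stock of reserves is the negative of that balance.
Change in official reserves = -(-150.4) = 150.4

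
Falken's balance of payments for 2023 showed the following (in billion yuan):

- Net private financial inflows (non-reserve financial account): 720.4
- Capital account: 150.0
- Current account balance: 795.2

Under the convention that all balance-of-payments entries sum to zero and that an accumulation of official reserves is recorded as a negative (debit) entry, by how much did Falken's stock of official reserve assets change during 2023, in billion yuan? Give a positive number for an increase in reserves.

1665.6

Official reserve transactions balance = -(795.2 + 150.0 + 720.4) = -1665.6
An accumulation of reserves is recorded as a debit (negative entry), so the change in the stock of reserves is the negative of that balance.
Change in official reserves = -(-1665.6) = 1665.6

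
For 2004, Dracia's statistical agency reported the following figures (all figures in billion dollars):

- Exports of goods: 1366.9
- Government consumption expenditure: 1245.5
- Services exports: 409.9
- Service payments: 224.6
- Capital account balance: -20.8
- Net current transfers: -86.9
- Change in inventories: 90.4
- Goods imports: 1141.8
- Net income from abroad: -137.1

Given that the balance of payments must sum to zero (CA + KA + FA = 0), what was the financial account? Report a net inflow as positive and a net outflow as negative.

-165.6

Goods balance = 1366.9 - 1141.8 = 225.1
Services balance = 409.9 - 224.6 = 185.3
Trade balance (goods + services) = 225.1 + 185.3 = 410.4
Net primary income = -137.1
Net secondary income = -86.9
Current account = 410.4 + (-137.1) + (-86.9) = 186.4
Financial account = -(186.4 + (-20.8)) = -165.6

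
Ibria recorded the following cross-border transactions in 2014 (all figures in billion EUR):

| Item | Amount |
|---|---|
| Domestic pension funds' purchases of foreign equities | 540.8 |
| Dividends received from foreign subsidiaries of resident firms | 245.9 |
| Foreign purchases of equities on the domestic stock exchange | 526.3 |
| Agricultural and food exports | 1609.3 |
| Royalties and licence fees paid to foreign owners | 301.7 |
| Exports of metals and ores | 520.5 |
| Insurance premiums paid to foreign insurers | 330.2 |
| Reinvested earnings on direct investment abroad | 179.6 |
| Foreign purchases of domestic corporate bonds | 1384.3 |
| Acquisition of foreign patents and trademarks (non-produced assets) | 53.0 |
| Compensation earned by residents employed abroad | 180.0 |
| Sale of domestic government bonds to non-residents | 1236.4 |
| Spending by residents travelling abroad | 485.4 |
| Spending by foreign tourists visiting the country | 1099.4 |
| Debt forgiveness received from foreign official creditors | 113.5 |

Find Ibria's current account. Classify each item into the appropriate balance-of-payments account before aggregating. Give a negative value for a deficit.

Goods: 1609.3 + 520.5 = 2129.8
Services: 1099.4 - 485.4 - 301.7 - 330.2 = -17.9
Primary income: 179.6 + 245.9 + 180.0 = 605.5
Current account = 2129.8 + (-17.9) + 605.5 = 2717.4
(Excluded from the current account — financial account: domestic pension funds' purchases of foreign equities 540.8, foreign purchases of equities on the domestic stock exchange 526.3, foreign purchases of domestic corporate bonds 1384.3, sale of domestic government bonds to non-residents 1236.4; capital account: acquisition of foreign patents and trademarks (non-produced assets) 53.0, debt forgiveness received from foreign official creditors 113.5.)

2717.4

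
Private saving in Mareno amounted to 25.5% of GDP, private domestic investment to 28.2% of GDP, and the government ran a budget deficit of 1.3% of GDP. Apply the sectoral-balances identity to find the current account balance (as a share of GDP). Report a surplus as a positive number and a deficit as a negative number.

-4.0

By the sectoral-balances identity, CA = (S_private - I) + (T - G).
Private balance = 25.5 - 28.2 = -2.7
Government balance (T - G) = -1.3
CA = -2.7 + (-1.3) = -4.0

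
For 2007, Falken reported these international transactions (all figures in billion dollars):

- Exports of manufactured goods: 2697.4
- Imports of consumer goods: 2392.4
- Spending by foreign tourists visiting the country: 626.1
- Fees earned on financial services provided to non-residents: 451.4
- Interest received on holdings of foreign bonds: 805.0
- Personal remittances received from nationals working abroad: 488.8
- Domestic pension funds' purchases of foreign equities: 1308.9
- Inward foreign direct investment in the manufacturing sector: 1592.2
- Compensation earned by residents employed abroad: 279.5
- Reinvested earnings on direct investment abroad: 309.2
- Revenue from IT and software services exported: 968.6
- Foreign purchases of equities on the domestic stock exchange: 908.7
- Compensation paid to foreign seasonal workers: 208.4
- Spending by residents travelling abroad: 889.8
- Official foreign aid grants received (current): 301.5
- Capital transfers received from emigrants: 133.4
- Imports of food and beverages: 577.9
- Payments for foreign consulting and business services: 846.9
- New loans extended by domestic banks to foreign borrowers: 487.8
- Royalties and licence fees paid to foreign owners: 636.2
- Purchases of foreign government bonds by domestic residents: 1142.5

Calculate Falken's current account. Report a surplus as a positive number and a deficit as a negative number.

Goods: -577.9 - 2392.4 + 2697.4 = -272.9
Services: -846.9 - 889.8 - 636.2 + 451.4 + 968.6 + 626.1 = -326.8
Primary income: -208.4 + 805.0 + 279.5 + 309.2 = 1185.3
Secondary income: 301.5 + 488.8 = 790.3
Current account = (-272.9) + (-326.8) + 1185.3 + 790.3 = 1375.9
(Excluded from the current account — financial account: domestic pension funds' purchases of foreign equities 1308.9, inward foreign direct investment in the manufacturing sector 1592.2, foreign purchases of equities on the domestic stock exchange 908.7, new loans extended by domestic banks to foreign borrowers 487.8, purchases of foreign government bonds by domestic residents 1142.5; capital account: capital transfers received from emigrants 133.4.)

1375.9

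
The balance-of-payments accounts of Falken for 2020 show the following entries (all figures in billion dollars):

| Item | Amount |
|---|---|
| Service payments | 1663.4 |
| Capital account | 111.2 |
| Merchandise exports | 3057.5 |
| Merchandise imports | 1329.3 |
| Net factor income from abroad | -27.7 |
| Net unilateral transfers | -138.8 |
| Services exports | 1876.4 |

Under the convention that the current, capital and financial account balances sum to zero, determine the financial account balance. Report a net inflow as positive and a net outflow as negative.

-1885.9

Goods balance = 3057.5 - 1329.3 = 1728.2
Services balance = 1876.4 - 1663.4 = 213.0
Trade balance (goods + services) = 1728.2 + 213.0 = 1941.2
Net primary income = -27.7
Net secondary income = -138.8
Current account = 1941.2 + (-27.7) + (-138.8) = 1774.7
Financial account = -(1774.7 + 111.2) = -1885.9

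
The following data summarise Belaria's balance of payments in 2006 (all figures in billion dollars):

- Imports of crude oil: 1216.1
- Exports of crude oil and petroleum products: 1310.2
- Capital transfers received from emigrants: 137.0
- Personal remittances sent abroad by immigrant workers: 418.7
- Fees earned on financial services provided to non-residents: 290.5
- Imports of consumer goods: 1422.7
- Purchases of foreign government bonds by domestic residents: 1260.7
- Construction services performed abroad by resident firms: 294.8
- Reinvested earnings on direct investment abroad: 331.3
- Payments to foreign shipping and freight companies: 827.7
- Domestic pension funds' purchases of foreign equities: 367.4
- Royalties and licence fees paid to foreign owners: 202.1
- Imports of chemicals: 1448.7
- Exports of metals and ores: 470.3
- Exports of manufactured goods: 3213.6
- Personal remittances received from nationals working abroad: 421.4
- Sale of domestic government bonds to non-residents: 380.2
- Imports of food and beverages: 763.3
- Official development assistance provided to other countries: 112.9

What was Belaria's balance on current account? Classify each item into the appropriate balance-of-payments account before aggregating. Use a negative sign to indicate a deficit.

Goods: 470.3 - 1448.7 + 1310.2 + 3213.6 - 1422.7 - 763.3 - 1216.1 = 143.3
Services: -827.7 + 294.8 + 290.5 - 202.1 = -444.5
Primary income: 331.3
Secondary income: -112.9 - 418.7 + 421.4 = -110.2
Current account = 143.3 + (-444.5) + 331.3 + (-110.2) = -80.1
(Excluded from the current account — capital account: capital transfers received from emigrants 137.0; financial account: purchases of foreign government bonds by domestic residents 1260.7, domestic pension funds' purchases of foreign equities 367.4, sale of domestic government bonds to non-residents 380.2.)

-80.1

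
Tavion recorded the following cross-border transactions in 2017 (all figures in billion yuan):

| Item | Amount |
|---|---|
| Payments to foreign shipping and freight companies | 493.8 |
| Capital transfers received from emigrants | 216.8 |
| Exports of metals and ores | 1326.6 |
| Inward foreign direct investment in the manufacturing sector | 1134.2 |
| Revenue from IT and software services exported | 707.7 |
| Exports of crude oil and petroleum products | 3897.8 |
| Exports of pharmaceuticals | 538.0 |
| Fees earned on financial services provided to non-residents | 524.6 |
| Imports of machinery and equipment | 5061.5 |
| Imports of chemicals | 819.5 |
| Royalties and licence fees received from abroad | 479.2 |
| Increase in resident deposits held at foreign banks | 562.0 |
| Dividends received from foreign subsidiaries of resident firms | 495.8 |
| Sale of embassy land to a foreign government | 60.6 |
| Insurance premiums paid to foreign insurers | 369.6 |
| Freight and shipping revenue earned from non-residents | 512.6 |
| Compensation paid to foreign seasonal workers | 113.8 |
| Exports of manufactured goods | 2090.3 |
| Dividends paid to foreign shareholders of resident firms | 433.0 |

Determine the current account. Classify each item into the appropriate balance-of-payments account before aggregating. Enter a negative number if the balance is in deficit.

3281.4

Goods: 1326.6 + 538.0 + 2090.3 + 3897.8 - 819.5 - 5061.5 = 1971.7
Services: 524.6 + 512.6 - 493.8 - 369.6 + 479.2 + 707.7 = 1360.7
Primary income: -113.8 + 495.8 - 433.0 = -51.0
Current account = 1971.7 + 1360.7 + (-51.0) = 3281.4
(Excluded from the current account — capital account: capital transfers received from emigrants 216.8, sale of embassy land to a foreign government 60.6; financial account: inward foreign direct investment in the manufacturing sector 1134.2, increase in resident deposits held at foreign banks 562.0.)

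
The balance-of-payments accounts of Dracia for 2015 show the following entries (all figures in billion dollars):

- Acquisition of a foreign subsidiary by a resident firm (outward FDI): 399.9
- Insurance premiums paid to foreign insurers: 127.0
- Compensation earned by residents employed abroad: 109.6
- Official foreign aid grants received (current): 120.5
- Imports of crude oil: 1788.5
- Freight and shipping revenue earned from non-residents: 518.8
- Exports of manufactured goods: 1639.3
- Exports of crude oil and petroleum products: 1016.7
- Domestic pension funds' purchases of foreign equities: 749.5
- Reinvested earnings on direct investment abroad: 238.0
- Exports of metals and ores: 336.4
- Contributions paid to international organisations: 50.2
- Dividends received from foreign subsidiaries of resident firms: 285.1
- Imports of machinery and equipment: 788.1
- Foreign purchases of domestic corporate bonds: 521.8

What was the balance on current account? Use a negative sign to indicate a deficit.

Goods: -788.1 + 336.4 + 1016.7 - 1788.5 + 1639.3 = 415.8
Services: 518.8 - 127.0 = 391.8
Primary income: 109.6 + 238.0 + 285.1 = 632.7
Secondary income: -50.2 + 120.5 = 70.3
Current account = 415.8 + 391.8 + 632.7 + 70.3 = 1510.6
(Excluded from the current account — financial account: acquisition of a foreign subsidiary by a resident firm (outward FDI) 399.9, domestic pension funds' purchases of foreign equities 749.5, foreign purchases of domestic corporate bonds 521.8.)

1510.6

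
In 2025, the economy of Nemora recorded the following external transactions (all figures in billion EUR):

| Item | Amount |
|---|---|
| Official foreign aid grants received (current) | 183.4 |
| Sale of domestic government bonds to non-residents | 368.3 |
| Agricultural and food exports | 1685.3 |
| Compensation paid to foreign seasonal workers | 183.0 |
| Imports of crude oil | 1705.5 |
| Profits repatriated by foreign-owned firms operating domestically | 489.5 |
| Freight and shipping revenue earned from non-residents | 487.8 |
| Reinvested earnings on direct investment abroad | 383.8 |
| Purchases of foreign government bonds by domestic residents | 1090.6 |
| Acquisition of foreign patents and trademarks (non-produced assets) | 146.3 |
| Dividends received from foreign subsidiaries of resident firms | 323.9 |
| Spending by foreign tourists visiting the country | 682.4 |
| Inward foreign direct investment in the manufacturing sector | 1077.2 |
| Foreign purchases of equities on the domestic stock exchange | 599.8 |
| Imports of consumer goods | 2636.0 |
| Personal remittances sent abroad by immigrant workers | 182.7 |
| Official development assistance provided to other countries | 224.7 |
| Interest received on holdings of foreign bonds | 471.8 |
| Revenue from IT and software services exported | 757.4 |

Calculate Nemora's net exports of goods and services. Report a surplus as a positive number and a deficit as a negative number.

Goods: 1685.3 - 2636.0 - 1705.5 = -2656.2
Services: 487.8 + 682.4 + 757.4 = 1927.6
Trade balance = -2656.2 + 1927.6 = -728.6
(Excluded from the trade balance — secondary income: official foreign aid grants received (current) 183.4, personal remittances sent abroad by immigrant workers 182.7, official development assistance provided to other countries 224.7; financial account: sale of domestic government bonds to non-residents 368.3, purchases of foreign government bonds by domestic residents 1090.6, inward foreign direct investment in the manufacturing sector 1077.2, foreign purchases of equities on the domestic stock exchange 599.8; primary income: compensation paid to foreign seasonal workers 183.0, profits repatriated by foreign-owned firms operating domestically 489.5, reinvested earnings on direct investment abroad 383.8, dividends received from foreign subsidiaries of resident firms 323.9, interest received on holdings of foreign bonds 471.8; capital account: acquisition of foreign patents and trademarks (non-produced assets) 146.3.)

-728.6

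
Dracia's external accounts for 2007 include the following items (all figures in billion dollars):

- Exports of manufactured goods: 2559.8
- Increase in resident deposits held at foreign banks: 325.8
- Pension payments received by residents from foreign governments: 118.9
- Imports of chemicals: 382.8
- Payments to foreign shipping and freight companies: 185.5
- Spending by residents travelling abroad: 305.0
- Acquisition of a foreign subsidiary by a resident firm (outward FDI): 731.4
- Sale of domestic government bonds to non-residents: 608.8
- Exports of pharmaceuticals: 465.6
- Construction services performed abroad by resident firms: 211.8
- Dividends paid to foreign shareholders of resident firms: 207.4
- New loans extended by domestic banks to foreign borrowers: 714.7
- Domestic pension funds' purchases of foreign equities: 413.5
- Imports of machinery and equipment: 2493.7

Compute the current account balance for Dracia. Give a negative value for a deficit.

Goods: -382.8 - 2493.7 + 2559.8 + 465.6 = 148.9
Services: 211.8 - 185.5 - 305.0 = -278.7
Primary income: -207.4
Secondary income: 118.9
Current account = 148.9 + (-278.7) + (-207.4) + 118.9 = -218.3
(Excluded from the current account — financial account: increase in resident deposits held at foreign banks 325.8, acquisition of a foreign subsidiary by a resident firm (outward FDI) 731.4, sale of domestic government bonds to non-residents 608.8, new loans extended by domestic banks to foreign borrowers 714.7, domestic pension funds' purchases of foreign equities 413.5.)

-218.3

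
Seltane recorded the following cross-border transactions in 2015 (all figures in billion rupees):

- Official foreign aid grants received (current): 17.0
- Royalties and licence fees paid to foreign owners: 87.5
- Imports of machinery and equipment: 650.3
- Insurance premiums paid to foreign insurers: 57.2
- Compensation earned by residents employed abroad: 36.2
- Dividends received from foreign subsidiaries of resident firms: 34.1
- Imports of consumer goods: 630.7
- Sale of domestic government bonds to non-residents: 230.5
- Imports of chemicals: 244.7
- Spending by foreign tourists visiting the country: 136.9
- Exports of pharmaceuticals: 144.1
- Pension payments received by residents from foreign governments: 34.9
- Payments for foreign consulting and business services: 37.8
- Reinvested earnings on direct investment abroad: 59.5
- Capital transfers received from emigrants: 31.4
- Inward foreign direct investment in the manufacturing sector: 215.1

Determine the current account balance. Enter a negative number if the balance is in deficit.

Goods: -630.7 - 244.7 + 144.1 - 650.3 = -1381.6
Services: -57.2 - 37.8 - 87.5 + 136.9 = -45.6
Primary income: 59.5 + 36.2 + 34.1 = 129.8
Secondary income: 34.9 + 17.0 = 51.9
Current account = (-1381.6) + (-45.6) + 129.8 + 51.9 = -1245.5
(Excluded from the current account — financial account: sale of domestic government bonds to non-residents 230.5, inward foreign direct investment in the manufacturing sector 215.1; capital account: capital transfers received from emigrants 31.4.)

-1245.5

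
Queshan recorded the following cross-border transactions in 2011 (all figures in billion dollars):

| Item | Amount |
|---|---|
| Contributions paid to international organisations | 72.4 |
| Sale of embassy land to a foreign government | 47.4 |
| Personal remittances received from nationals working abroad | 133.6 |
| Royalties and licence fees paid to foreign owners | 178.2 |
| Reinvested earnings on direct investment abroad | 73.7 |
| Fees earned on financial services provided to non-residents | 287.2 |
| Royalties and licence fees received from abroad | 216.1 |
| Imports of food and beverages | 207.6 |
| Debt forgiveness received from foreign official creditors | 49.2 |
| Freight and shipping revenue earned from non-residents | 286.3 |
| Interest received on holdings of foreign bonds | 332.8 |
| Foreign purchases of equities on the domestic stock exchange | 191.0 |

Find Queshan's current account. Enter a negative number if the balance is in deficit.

Goods: -207.6
Services: 286.3 + 287.2 + 216.1 - 178.2 = 611.4
Primary income: 73.7 + 332.8 = 406.5
Secondary income: -72.4 + 133.6 = 61.2
Current account = (-207.6) + 611.4 + 406.5 + 61.2 = 871.5
(Excluded from the current account — capital account: sale of embassy land to a foreign government 47.4, debt forgiveness received from foreign official creditors 49.2; financial account: foreign purchases of equities on the domestic stock exchange 191.0.)

871.5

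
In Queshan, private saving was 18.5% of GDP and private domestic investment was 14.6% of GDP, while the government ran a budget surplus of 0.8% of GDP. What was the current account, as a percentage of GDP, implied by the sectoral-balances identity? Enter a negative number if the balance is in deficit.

By the sectoral-balances identity, CA = (S_private - I) + (T - G).
Private balance = 18.5 - 14.6 = 3.9
Government balance (T - G) = 0.8
CA = 3.9 + 0.8 = 4.7

4.7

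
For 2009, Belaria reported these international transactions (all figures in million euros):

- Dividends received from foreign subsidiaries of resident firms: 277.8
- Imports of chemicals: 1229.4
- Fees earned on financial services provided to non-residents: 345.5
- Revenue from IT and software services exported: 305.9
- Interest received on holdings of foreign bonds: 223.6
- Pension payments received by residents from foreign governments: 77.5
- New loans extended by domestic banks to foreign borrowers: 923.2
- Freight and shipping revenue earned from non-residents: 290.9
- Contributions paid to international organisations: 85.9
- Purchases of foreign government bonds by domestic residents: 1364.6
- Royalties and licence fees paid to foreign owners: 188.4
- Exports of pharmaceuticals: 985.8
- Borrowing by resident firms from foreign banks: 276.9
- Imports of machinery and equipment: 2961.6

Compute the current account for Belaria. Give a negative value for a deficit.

-1958.3

Goods: 985.8 - 1229.4 - 2961.6 = -3205.2
Services: 290.9 + 305.9 + 345.5 - 188.4 = 753.9
Primary income: 223.6 + 277.8 = 501.4
Secondary income: 77.5 - 85.9 = -8.4
Current account = (-3205.2) + 753.9 + 501.4 + (-8.4) = -1958.3
(Excluded from the current account — financial account: new loans extended by domestic banks to foreign borrowers 923.2, purchases of foreign government bonds by domestic residents 1364.6, borrowing by resident firms from foreign banks 276.9.)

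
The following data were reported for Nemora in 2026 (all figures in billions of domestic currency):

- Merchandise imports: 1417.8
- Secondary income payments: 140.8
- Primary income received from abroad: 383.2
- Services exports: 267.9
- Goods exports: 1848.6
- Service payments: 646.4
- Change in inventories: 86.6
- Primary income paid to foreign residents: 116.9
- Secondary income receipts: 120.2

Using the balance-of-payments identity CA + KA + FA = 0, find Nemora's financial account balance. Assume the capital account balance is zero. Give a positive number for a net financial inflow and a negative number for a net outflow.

-298.0

Goods balance = 1848.6 - 1417.8 = 430.8
Services balance = 267.9 - 646.4 = -378.5
Trade balance (goods + services) = 430.8 + (-378.5) = 52.3
Net primary income = 383.2 - 116.9 = 266.3
Net secondary income = 120.2 - 140.8 = -20.6
Current account = 52.3 + 266.3 + (-20.6) = 298.0
Financial account = -(298.0) = -298.0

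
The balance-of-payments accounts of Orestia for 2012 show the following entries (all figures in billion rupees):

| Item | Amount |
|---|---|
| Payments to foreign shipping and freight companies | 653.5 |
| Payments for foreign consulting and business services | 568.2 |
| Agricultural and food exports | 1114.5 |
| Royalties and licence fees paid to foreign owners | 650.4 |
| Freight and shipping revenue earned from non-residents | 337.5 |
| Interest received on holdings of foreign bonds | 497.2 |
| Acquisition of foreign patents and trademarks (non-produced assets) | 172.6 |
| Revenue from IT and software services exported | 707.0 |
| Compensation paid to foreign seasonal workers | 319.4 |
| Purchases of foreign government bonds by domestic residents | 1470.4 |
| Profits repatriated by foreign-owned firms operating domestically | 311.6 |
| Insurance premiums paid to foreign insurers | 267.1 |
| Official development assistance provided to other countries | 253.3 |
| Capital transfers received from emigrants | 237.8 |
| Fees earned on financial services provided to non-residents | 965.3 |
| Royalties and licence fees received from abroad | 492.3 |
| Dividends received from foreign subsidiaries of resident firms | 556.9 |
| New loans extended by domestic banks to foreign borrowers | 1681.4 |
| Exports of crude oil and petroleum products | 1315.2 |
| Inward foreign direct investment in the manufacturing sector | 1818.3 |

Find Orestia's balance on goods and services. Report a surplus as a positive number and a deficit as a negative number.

Goods: 1315.2 + 1114.5 = 2429.7
Services: 337.5 - 653.5 - 650.4 - 568.2 + 492.3 + 707.0 - 267.1 + 965.3 = 362.9
Trade balance = 2429.7 + 362.9 = 2792.6
(Excluded from the trade balance — primary income: interest received on holdings of foreign bonds 497.2, compensation paid to foreign seasonal workers 319.4, profits repatriated by foreign-owned firms operating domestically 311.6, dividends received from foreign subsidiaries of resident firms 556.9; capital account: acquisition of foreign patents and trademarks (non-produced assets) 172.6, capital transfers received from emigrants 237.8; financial account: purchases of foreign government bonds by domestic residents 1470.4, new loans extended by domestic banks to foreign borrowers 1681.4, inward foreign direct investment in the manufacturing sector 1818.3; secondary income: official development assistance provided to other countries 253.3.)

2792.6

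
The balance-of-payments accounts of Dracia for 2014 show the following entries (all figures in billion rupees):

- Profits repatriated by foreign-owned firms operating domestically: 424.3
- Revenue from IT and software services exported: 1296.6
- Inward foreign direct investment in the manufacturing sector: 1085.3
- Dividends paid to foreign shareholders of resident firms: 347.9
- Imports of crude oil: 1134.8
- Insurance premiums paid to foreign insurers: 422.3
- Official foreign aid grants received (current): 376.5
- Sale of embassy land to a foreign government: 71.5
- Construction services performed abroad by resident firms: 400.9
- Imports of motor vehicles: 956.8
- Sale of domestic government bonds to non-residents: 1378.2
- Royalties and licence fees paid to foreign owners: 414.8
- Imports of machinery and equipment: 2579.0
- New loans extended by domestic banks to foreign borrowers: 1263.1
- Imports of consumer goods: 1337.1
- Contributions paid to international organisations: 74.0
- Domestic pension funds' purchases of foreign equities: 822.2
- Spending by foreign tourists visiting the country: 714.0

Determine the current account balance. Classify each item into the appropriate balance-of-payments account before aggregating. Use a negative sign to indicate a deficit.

Goods: -956.8 - 1134.8 - 1337.1 - 2579.0 = -6007.7
Services: -422.3 - 414.8 + 1296.6 + 714.0 + 400.9 = 1574.4
Primary income: -424.3 - 347.9 = -772.2
Secondary income: -74.0 + 376.5 = 302.5
Current account = (-6007.7) + 1574.4 + (-772.2) + 302.5 = -4903.0
(Excluded from the current account — financial account: inward foreign direct investment in the manufacturing sector 1085.3, sale of domestic government bonds to non-residents 1378.2, new loans extended by domestic banks to foreign borrowers 1263.1, domestic pension funds' purchases of foreign equities 822.2; capital account: sale of embassy land to a foreign government 71.5.)

-4903.0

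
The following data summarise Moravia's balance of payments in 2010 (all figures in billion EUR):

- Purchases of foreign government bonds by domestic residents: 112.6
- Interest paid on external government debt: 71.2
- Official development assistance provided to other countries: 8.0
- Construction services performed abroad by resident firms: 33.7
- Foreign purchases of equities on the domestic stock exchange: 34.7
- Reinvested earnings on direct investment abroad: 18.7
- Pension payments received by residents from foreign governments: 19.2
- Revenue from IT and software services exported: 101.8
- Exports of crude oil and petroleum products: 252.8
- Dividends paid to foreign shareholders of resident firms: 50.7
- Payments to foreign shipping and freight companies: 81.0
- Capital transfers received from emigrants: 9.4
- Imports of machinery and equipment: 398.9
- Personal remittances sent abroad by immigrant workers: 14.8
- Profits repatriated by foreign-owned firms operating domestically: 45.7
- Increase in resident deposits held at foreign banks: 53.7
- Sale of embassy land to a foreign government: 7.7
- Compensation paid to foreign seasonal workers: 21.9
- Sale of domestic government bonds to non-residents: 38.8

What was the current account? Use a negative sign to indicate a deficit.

-266.0

Goods: -398.9 + 252.8 = -146.1
Services: 33.7 - 81.0 + 101.8 = 54.5
Primary income: -71.2 - 45.7 - 21.9 + 18.7 - 50.7 = -170.8
Secondary income: 19.2 - 8.0 - 14.8 = -3.6
Current account = (-146.1) + 54.5 + (-170.8) + (-3.6) = -266.0
(Excluded from the current account — financial account: purchases of foreign government bonds by domestic residents 112.6, foreign purchases of equities on the domestic stock exchange 34.7, increase in resident deposits held at foreign banks 53.7, sale of domestic government bonds to non-residents 38.8; capital account: capital transfers received from emigrants 9.4, sale of embassy land to a foreign government 7.7.)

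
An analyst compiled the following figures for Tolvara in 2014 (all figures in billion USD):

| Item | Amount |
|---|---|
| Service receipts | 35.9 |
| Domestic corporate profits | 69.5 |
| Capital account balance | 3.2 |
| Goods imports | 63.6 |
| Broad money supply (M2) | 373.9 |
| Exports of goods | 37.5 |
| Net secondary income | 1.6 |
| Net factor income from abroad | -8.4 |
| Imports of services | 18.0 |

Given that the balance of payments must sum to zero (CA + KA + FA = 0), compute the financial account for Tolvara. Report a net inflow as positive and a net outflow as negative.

11.8

Goods balance = 37.5 - 63.6 = -26.1
Services balance = 35.9 - 18.0 = 17.9
Trade balance (goods + services) = -26.1 + 17.9 = -8.2
Net primary income = -8.4
Net secondary income = 1.6
Current account = -8.2 + (-8.4) + 1.6 = -15.0
Financial account = -(-15.0 + 3.2) = 11.8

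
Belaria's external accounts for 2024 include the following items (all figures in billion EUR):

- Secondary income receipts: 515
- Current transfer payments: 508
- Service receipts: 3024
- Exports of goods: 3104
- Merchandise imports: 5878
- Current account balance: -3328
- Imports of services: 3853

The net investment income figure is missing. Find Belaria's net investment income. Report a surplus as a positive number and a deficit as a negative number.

268

Current account = goods balance + services balance + net primary income + net secondary income
Sum of the known components = -3596
Net investment income = CA - (known components) = -3328 - (-3596) = 268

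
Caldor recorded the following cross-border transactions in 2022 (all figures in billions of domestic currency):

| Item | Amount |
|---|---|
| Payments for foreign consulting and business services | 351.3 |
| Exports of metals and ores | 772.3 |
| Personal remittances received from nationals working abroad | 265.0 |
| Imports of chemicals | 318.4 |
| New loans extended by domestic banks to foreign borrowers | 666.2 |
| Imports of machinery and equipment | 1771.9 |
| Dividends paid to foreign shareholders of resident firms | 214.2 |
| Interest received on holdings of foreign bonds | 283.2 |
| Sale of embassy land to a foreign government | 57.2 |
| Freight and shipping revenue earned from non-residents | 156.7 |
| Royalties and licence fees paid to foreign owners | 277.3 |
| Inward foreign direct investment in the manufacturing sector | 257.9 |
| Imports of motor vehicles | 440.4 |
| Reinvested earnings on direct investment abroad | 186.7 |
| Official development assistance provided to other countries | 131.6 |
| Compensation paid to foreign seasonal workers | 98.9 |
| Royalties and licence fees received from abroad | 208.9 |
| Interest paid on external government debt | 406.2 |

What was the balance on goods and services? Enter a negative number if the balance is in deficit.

Goods: -440.4 - 318.4 - 1771.9 + 772.3 = -1758.4
Services: 156.7 - 277.3 + 208.9 - 351.3 = -263.0
Trade balance = -1758.4 + (-263.0) = -2021.4
(Excluded from the trade balance — secondary income: personal remittances received from nationals working abroad 265.0, official development assistance provided to other countries 131.6; financial account: new loans extended by domestic banks to foreign borrowers 666.2, inward foreign direct investment in the manufacturing sector 257.9; primary income: dividends paid to foreign shareholders of resident firms 214.2, interest received on holdings of foreign bonds 283.2, reinvested earnings on direct investment abroad 186.7, compensation paid to foreign seasonal workers 98.9, interest paid on external government debt 406.2; capital account: sale of embassy land to a foreign government 57.2.)

-2021.4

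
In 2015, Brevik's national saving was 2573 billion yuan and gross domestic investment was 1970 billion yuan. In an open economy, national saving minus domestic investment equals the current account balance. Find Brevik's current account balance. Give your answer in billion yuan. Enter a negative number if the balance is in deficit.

CA = S - I = 2573 - 1970 = 603

603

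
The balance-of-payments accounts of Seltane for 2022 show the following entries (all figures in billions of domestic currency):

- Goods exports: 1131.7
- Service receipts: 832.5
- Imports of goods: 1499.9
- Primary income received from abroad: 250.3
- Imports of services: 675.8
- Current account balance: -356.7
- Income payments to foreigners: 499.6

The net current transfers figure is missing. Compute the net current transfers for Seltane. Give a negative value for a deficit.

104.1

Current account = goods balance + services balance + net primary income + net secondary income
Sum of the known components = -460.8
Net current transfers = CA - (known components) = -356.7 - (-460.8) = 104.1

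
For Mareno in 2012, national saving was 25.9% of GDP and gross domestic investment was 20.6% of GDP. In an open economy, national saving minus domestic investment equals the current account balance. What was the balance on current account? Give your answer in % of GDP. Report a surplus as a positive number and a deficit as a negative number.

CA = S - I = 25.9 - 20.6 = 5.3

5.3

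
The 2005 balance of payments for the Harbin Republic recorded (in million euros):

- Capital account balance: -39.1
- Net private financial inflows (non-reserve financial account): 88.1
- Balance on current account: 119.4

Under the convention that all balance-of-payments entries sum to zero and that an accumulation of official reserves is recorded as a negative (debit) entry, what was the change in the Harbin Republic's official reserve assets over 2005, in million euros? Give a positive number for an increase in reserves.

168.4

Official reserve transactions balance = -(119.4 + (-39.1) + 88.1) = -168.4
An accumulation of reserves is recorded as a debit (negative entry), so the change in the stock of reserves is the negative of that balance.
Change in official reserves = -(-168.4) = 168.4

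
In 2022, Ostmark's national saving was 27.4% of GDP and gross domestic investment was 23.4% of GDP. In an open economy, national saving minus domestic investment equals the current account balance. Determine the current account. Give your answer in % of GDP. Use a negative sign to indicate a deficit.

CA = S - I = 27.4 - 23.4 = 4.0

4.0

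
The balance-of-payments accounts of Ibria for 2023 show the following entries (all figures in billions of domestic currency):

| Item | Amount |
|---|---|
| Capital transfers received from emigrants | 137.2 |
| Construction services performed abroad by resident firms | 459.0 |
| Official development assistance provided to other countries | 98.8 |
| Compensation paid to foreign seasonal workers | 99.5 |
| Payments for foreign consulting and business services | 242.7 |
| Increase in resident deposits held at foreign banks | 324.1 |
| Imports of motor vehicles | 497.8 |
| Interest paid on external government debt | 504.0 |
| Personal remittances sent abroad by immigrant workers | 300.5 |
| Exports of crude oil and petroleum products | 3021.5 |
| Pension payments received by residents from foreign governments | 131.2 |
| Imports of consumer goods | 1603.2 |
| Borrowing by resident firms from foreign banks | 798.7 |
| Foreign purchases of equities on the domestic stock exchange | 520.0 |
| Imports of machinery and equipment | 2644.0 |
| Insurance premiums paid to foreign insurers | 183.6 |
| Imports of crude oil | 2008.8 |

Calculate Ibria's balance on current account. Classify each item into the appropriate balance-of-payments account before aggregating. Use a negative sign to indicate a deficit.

-4571.2

Goods: -497.8 + 3021.5 - 1603.2 - 2008.8 - 2644.0 = -3732.3
Services: -183.6 - 242.7 + 459.0 = 32.7
Primary income: -504.0 - 99.5 = -603.5
Secondary income: 131.2 - 98.8 - 300.5 = -268.1
Current account = (-3732.3) + 32.7 + (-603.5) + (-268.1) = -4571.2
(Excluded from the current account — capital account: capital transfers received from emigrants 137.2; financial account: increase in resident deposits held at foreign banks 324.1, borrowing by resident firms from foreign banks 798.7, foreign purchases of equities on the domestic stock exchange 520.0.)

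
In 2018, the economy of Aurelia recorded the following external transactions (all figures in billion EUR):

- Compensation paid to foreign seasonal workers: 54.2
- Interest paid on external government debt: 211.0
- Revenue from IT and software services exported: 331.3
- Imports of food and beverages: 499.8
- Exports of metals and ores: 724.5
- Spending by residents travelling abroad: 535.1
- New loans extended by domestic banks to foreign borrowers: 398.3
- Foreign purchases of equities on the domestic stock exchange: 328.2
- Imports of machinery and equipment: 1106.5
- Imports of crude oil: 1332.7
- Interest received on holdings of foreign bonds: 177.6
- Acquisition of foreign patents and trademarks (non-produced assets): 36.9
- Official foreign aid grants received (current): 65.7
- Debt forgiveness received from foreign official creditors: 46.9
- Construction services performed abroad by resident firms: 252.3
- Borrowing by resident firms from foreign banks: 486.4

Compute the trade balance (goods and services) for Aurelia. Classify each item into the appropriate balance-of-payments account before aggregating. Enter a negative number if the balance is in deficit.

Goods: -499.8 - 1332.7 + 724.5 - 1106.5 = -2214.5
Services: -535.1 + 331.3 + 252.3 = 48.5
Trade balance = -2214.5 + 48.5 = -2166.0
(Excluded from the trade balance — primary income: compensation paid to foreign seasonal workers 54.2, interest paid on external government debt 211.0, interest received on holdings of foreign bonds 177.6; financial account: new loans extended by domestic banks to foreign borrowers 398.3, foreign purchases of equities on the domestic stock exchange 328.2, borrowing by resident firms from foreign banks 486.4; capital account: acquisition of foreign patents and trademarks (non-produced assets) 36.9, debt forgiveness received from foreign official creditors 46.9; secondary income: official foreign aid grants received (current) 65.7.)

-2166.0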